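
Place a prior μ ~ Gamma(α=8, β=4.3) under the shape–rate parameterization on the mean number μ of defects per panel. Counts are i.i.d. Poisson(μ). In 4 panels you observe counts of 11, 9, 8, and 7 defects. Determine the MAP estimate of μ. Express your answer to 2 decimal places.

μ̂_MAP = 5.06

Σxᵢ = 11+9+8+7 = 35, with n = 4.
Posterior ∝ μ^7e^(−4.3μ) · μ^35e^(−4μ) = μ^42e^(−8.3μ), i.e. Gamma(shape=43, rate=8.3).
The mode of a Gamma(a, b) with a ≥ 1 (shape–rate) is (a−1)/b = 42/8.3 ≈ 5.06.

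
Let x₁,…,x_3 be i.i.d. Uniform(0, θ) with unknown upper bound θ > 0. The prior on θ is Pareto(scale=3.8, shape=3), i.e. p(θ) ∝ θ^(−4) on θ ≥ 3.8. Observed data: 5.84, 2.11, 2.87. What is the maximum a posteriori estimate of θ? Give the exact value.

The Uniform(0, θ) likelihood is θ^(−n) for θ ≥ max(xᵢ), zero otherwise. Here max(xᵢ) = 5.84.
Posterior ∝ θ^(−4) · θ^(−3) = θ^(−7) on θ ≥ max(3.8, 5.84) = 5.84.
This density is strictly decreasing in θ, so the posterior mode lies at the lower boundary of the support.

θ̂_MAP = 5.84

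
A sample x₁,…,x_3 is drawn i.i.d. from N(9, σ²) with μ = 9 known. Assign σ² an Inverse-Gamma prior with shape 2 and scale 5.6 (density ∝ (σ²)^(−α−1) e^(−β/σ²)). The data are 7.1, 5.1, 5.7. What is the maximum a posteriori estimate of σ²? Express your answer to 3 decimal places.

σ̂²_MAP = 4.546

Sum of squared deviations about the known mean: SS = (7.1−9)² + (5.1−9)² + (5.7−9)² = 29.71.
The Normal likelihood contributes (σ²)^(−n/2) exp(−SS/(2σ²)), so the posterior is Inverse-Gamma(α + n/2, β + SS/2) = Inverse-Gamma(3.5, 20.455).
The mode of Inverse-Gamma(a, b) is b/(a+1) = 20.455/4.5 ≈ 4.546.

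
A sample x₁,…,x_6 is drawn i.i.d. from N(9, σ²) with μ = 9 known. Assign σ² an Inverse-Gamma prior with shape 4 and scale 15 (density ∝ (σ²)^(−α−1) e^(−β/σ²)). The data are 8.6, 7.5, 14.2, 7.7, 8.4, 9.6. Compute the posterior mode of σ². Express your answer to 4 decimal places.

Sum of squared deviations about the known mean: SS = (8.6−9)² + (7.5−9)² + (14.2−9)² + (7.7−9)² + (8.4−9)² + (9.6−9)² = 31.86.
The Normal likelihood contributes (σ²)^(−n/2) exp(−SS/(2σ²)), so the posterior is Inverse-Gamma(α + n/2, β + SS/2) = Inverse-Gamma(7, 30.93).
The mode of Inverse-Gamma(a, b) is b/(a+1) = 30.93/8 ≈ 3.8663.

σ̂²_MAP = 3.8663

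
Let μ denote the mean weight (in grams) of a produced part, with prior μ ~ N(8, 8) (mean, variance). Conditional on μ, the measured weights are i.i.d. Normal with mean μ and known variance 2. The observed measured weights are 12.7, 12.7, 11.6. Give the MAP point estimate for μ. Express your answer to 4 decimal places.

n = 3; x̄ = (12.7 + 12.7 + 11.6)/3 = 37/3 = 37/3 ≈ 12.3333.
For a Normal prior and Normal likelihood with known variance, the posterior is Normal; its mode equals its mean, the precision-weighted average.
Prior precision 1/σ₀² = 1/8 = 0.125; data precision n/σ² = 3/2 = 1.5.
μ̂ = (0.125·8 + 1.5·(37/3)) / (0.125 + 1.5) = 19.5/1.625 = 12.0000.

μ̂_MAP = 12.0000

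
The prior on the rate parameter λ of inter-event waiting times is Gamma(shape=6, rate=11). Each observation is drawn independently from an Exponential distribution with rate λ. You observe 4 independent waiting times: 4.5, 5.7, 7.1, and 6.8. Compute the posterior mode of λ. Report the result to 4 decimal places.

The Exponential(rate=λ) likelihood is ∝ λ^n e^(−λΣtᵢ). Here n = 4 and Σtᵢ = 4.5 + 5.7 + 7.1 + 6.8 = 24.1.
Posterior ∝ λ^5e^(−11λ) · λ^4e^(−24.1λ) = λ^9e^(−35.1λ), i.e. Gamma(10, 35.1).
Mode = (a−1)/b = 9/35.1 ≈ 0.2564.

λ̂_MAP = 0.2564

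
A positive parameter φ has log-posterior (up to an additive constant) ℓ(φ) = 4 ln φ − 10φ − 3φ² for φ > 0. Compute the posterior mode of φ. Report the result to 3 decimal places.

φ̂_MAP = 0.333

ℓ'(φ) = 4/φ − 10 − 6φ. Setting this to zero and multiplying by φ: 6φ² + 10φ − 4 = 0.
φ = (−10 + √(10² + 4·6·4)) / (2·6) = (−10 + √196) / 12 = (−10 + 14)/12 = 1/3.
ℓ''(φ) = −4/φ² − 6 < 0, confirming a maximum.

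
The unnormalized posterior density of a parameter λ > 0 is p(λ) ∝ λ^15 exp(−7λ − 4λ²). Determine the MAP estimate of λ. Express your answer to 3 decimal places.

ℓ'(λ) = 15/λ − 7 − 8λ. Setting this to zero and multiplying by λ: 8λ² + 7λ − 15 = 0.
λ = (−7 + √(7² + 4·8·15)) / (2·8) = (−7 + √529) / 16 = (−7 + 23)/16 = 1.
ℓ''(λ) = −15/λ² − 8 < 0, confirming a maximum.

λ̂_MAP = 1.000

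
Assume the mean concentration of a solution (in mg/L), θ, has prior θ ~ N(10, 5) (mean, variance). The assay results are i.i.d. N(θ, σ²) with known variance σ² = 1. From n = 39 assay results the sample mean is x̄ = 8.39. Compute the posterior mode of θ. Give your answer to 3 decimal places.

θ̂_MAP = 8.398

n = 39, x̄ = 8.39.
For a Normal prior and Normal likelihood with known variance, the posterior is Normal; its mode equals its mean, the precision-weighted average.
Prior precision 1/σ₀² = 1/5 = 0.2; data precision n/σ² = 39/1 = 39.
θ̂ = (0.2·10 + 39·8.39) / (0.2 + 39) = 329.21/39.2 = 4703/560 ≈ 8.398.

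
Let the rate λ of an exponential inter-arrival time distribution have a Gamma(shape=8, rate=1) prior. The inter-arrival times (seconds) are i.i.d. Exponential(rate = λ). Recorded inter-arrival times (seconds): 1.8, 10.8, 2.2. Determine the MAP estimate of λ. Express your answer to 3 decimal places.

λ̂_MAP = 0.633

The Exponential(rate=λ) likelihood is ∝ λ^n e^(−λΣtᵢ). Here n = 3 and Σtᵢ = 1.8 + 10.8 + 2.2 = 14.8.
Posterior ∝ λ^7e^(−1λ) · λ^3e^(−14.8λ) = λ^10e^(−15.8λ), i.e. Gamma(11, 15.8).
Mode = (a−1)/b = 10/15.8 ≈ 0.633.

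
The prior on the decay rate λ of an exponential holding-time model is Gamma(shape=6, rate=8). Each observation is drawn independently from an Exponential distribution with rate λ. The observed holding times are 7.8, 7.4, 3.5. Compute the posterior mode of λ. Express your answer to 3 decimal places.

λ̂_MAP = 0.300

The Exponential(rate=λ) likelihood is ∝ λ^n e^(−λΣtᵢ). Here n = 3 and Σtᵢ = 7.8 + 7.4 + 3.5 = 18.7.
Posterior ∝ λ^5e^(−8λ) · λ^3e^(−18.7λ) = λ^8e^(−26.7λ), i.e. Gamma(9, 26.7).
Mode = (a−1)/b = 8/26.7 ≈ 0.300.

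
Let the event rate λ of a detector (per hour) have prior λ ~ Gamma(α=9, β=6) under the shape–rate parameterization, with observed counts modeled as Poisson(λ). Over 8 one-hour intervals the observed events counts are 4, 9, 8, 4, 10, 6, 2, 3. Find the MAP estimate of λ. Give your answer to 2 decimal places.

λ̂_MAP = 3.86

Σxᵢ = 4+9+8+4+10+6+2+3 = 46, with n = 8.
Posterior ∝ λ^8e^(−6λ) · λ^46e^(−8λ) = λ^54e^(−14λ), i.e. Gamma(shape=55, rate=14).
The mode of a Gamma(a, b) with a ≥ 1 (shape–rate) is (a−1)/b = 54/14 ≈ 3.86.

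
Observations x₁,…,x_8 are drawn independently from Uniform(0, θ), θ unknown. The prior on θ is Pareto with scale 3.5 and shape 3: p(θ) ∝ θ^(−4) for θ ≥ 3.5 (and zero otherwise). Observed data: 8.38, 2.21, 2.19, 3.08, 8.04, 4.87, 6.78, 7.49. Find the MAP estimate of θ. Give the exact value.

The Uniform(0, θ) likelihood is θ^(−n) for θ ≥ max(xᵢ), zero otherwise. Here max(xᵢ) = 8.38.
Posterior ∝ θ^(−4) · θ^(−8) = θ^(−12) on θ ≥ max(3.5, 8.38) = 8.38.
This density is strictly decreasing in θ, so the posterior mode lies at the lower boundary of the support.

θ̂_MAP = 8.38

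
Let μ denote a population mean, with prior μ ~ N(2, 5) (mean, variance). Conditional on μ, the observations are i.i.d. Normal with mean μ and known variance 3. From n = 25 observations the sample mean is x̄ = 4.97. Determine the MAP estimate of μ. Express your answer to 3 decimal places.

n = 25, x̄ = 4.97.
For a Normal prior and Normal likelihood with known variance, the posterior is Normal; its mode equals its mean, the precision-weighted average.
Prior precision 1/σ₀² = 1/5 = 0.2; data precision n/σ² = 25/3.
μ̂ = (0.2·2 + (25/3)·4.97) / (0.2 + 25/3) = (2509/60)/(128/15) = 4.900390625 ≈ 4.900.

μ̂_MAP = 4.900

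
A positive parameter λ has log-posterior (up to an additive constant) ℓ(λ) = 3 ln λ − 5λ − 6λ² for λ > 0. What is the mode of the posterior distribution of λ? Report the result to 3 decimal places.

λ̂_MAP = 0.333

ℓ'(λ) = 3/λ − 5 − 12λ. Setting this to zero and multiplying by λ: 12λ² + 5λ − 3 = 0.
λ = (−5 + √(5² + 4·12·3)) / (2·12) = (−5 + √169) / 24 = (−5 + 13)/24 = 1/3.
ℓ''(λ) = −3/λ² − 12 < 0, confirming a maximum.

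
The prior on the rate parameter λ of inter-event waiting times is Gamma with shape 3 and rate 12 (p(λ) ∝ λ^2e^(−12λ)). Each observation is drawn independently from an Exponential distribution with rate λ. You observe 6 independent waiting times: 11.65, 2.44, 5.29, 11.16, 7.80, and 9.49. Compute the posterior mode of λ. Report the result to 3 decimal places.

λ̂_MAP = 0.134

The Exponential(rate=λ) likelihood is ∝ λ^n e^(−λΣtᵢ). Here n = 6 and Σtᵢ = 11.65 + 2.44 + 5.29 + 11.16 + 7.80 + 9.49 = 47.83.
Posterior ∝ λ^2e^(−12λ) · λ^6e^(−47.83λ) = λ^8e^(−59.83λ), i.e. Gamma(9, 59.83).
Mode = (a−1)/b = 8/59.83 ≈ 0.134.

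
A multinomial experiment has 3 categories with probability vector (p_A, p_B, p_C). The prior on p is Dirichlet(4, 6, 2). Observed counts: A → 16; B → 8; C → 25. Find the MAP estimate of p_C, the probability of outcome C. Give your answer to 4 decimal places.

The posterior is Dirichlet(αᵢ + nᵢ) = Dirichlet(20, 14, 27).
For a Dirichlet(a₁,…,a_K) with all aᵢ > 1, the mode has j-th component (aⱼ − 1)/(Σaᵢ − K).
Here Σaᵢ = 61 and K = 3, so p_C = (27 − 1)/(61 − 3) = 26/58 ≈ 0.4483.

MAP estimate of p_C = 0.4483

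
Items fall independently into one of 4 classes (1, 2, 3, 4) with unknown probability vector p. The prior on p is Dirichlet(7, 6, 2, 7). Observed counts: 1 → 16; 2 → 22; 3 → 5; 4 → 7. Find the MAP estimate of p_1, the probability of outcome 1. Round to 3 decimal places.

MAP estimate: 0.324

The posterior is Dirichlet(αᵢ + nᵢ) = Dirichlet(23, 28, 7, 14).
For a Dirichlet(a₁,…,a_K) with all aᵢ > 1, the mode has j-th component (aⱼ − 1)/(Σaᵢ − K).
Here Σaᵢ = 72 and K = 4, so p_1 = (23 − 1)/(72 − 4) = 22/68 ≈ 0.324.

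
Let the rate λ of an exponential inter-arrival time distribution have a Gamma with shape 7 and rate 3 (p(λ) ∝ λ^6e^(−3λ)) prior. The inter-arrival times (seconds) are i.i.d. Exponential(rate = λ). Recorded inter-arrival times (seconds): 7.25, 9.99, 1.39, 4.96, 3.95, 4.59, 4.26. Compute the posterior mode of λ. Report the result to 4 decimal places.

λ̂_MAP = 0.3300

The Exponential(rate=λ) likelihood is ∝ λ^n e^(−λΣtᵢ). Here n = 7 and Σtᵢ = 7.25 + 9.99 + 1.39 + 4.96 + 3.95 + 4.59 + 4.26 = 36.39.
Posterior ∝ λ^6e^(−3λ) · λ^7e^(−36.39λ) = λ^13e^(−39.39λ), i.e. Gamma(14, 39.39).
Mode = (a−1)/b = 13/39.39 ≈ 0.3300.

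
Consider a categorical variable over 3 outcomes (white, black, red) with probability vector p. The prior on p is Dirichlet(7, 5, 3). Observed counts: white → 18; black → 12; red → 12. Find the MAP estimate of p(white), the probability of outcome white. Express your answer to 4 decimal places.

MAP estimate of p(white) = 0.4444

The posterior is Dirichlet(αᵢ + nᵢ) = Dirichlet(25, 17, 15).
For a Dirichlet(a₁,…,a_K) with all aᵢ > 1, the mode has j-th component (aⱼ − 1)/(Σaᵢ − K).
Here Σaᵢ = 57 and K = 3, so p(white) = (25 − 1)/(57 − 3) = 24/54 ≈ 0.4444.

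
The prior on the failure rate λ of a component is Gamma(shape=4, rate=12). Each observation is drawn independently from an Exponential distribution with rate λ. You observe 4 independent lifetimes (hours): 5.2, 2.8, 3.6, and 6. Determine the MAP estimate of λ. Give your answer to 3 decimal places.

λ̂_MAP = 0.236

The Exponential(rate=λ) likelihood is ∝ λ^n e^(−λΣtᵢ). Here n = 4 and Σtᵢ = 5.2 + 2.8 + 3.6 + 6 = 17.6.
Posterior ∝ λ^3e^(−12λ) · λ^4e^(−17.6λ) = λ^7e^(−29.6λ), i.e. Gamma(8, 29.6).
Mode = (a−1)/b = 7/29.6 ≈ 0.236.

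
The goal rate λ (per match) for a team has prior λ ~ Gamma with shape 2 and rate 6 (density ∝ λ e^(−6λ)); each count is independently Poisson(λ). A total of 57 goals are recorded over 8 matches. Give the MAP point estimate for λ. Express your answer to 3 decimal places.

λ̂_MAP = 4.143

Σxᵢ = 57, n = 8.
Posterior ∝ λe^(−6λ) · λ^57e^(−8λ) = λ^58e^(−14λ), i.e. Gamma(shape=59, rate=14).
The mode of a Gamma(a, b) with a ≥ 1 (shape–rate) is (a−1)/b = 58/14 ≈ 4.143.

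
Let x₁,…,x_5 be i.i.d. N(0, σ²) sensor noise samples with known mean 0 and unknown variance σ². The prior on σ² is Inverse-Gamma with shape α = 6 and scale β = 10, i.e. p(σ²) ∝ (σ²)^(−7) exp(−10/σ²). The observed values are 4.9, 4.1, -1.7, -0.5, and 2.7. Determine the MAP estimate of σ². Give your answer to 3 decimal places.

σ̂²_MAP = 3.750

Sum of squared deviations about the known mean: SS = (4.9−0)² + (4.1−0)² + (-1.7−0)² + (-0.5−0)² + (2.7−0)² = 51.25.
The Normal likelihood contributes (σ²)^(−n/2) exp(−SS/(2σ²)), so the posterior is Inverse-Gamma(α + n/2, β + SS/2) = Inverse-Gamma(8.5, 35.625).
The mode of Inverse-Gamma(a, b) is b/(a+1) = 35.625/9.5 ≈ 3.750.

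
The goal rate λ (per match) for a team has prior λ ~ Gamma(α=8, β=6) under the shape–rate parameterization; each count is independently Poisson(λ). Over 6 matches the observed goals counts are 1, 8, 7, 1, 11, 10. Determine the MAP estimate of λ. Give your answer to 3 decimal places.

Σxᵢ = 1+8+7+1+11+10 = 38, with n = 6.
Posterior ∝ λ^7e^(−6λ) · λ^38e^(−6λ) = λ^45e^(−12λ), i.e. Gamma(shape=46, rate=12).
The mode of a Gamma(a, b) with a ≥ 1 (shape–rate) is (a−1)/b = 45/12 ≈ 3.750.

λ̂_MAP = 3.750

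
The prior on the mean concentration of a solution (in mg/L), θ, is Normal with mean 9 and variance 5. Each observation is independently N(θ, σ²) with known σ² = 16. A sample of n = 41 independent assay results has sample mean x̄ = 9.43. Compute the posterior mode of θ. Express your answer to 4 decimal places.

θ̂_MAP = 9.3989

n = 41, x̄ = 9.43.
For a Normal prior and Normal likelihood with known variance, the posterior is Normal; its mode equals its mean, the precision-weighted average.
Prior precision 1/σ₀² = 1/5 = 0.2; data precision n/σ² = 41/16 = 2.5625.
θ̂ = (0.2·9 + 2.5625·9.43) / (0.2 + 2.5625) = 25.964375/2.7625 = 41543/4420 ≈ 9.3989.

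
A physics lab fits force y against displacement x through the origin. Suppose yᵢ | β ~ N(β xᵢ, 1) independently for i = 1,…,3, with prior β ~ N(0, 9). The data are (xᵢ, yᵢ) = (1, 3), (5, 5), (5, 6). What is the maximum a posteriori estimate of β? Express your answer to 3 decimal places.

β̂_MAP = 1.135

log p(β | y) = −Σ(yᵢ − βxᵢ)²/(2·1) − β²/(2·9) + const.
Setting the derivative to zero: Σxᵢ(yᵢ − βxᵢ)/1 − β/9 = 0, so β = Σxᵢyᵢ / (Σxᵢ² + σ²/τ²).
Σxᵢyᵢ = 1·3 + 5·5 + 5·6 = 58; Σxᵢ² = 51; σ²/τ² = 1/9.
β̂_MAP = 58 / (51 + 1/9) = 58/(460/9) = 261/230 ≈ 1.135.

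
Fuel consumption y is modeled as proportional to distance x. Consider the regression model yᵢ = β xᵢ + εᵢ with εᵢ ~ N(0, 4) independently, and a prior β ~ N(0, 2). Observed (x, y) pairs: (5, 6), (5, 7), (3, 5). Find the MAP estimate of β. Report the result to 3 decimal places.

log p(β | y) = −Σ(yᵢ − βxᵢ)²/(2·4) − β²/(2·2) + const.
Setting the derivative to zero: Σxᵢ(yᵢ − βxᵢ)/4 − β/2 = 0, so β = Σxᵢyᵢ / (Σxᵢ² + σ²/τ²).
Σxᵢyᵢ = 5·6 + 5·7 + 3·5 = 80; Σxᵢ² = 59; σ²/τ² = 2.
β̂_MAP = 80 / (59 + 2) = 80/61 ≈ 1.311.

β̂_MAP = 1.311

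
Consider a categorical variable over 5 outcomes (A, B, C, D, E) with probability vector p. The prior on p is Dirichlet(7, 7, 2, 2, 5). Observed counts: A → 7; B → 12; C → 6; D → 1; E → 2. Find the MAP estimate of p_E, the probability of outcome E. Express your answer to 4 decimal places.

MAP estimate of p_E = 0.1304

The posterior is Dirichlet(αᵢ + nᵢ) = Dirichlet(14, 19, 8, 3, 7).
For a Dirichlet(a₁,…,a_K) with all aᵢ > 1, the mode has j-th component (aⱼ − 1)/(Σaᵢ − K).
Here Σaᵢ = 51 and K = 5, so p_E = (7 − 1)/(51 − 5) = 6/46 ≈ 0.1304.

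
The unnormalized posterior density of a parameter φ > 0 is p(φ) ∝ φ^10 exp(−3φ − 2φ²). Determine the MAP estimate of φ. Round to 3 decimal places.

ℓ'(φ) = 10/φ − 3 − 4φ. Setting this to zero and multiplying by φ: 4φ² + 3φ − 10 = 0.
φ = (−3 + √(3² + 4·4·10)) / (2·4) = (−3 + √169) / 8 = (−3 + 13)/8 = 5/4.
ℓ''(φ) = −10/φ² − 4 < 0, confirming a maximum.

φ̂_MAP = 1.250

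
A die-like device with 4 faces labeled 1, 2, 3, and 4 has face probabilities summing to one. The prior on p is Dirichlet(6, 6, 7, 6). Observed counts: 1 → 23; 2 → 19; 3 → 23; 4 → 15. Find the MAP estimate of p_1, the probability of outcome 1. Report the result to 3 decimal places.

The posterior is Dirichlet(αᵢ + nᵢ) = Dirichlet(29, 25, 30, 21).
For a Dirichlet(a₁,…,a_K) with all aᵢ > 1, the mode has j-th component (aⱼ − 1)/(Σaᵢ − K).
Here Σaᵢ = 105 and K = 4, so p_1 = (29 − 1)/(105 − 4) = 28/101 ≈ 0.277.

MAP estimate: 0.277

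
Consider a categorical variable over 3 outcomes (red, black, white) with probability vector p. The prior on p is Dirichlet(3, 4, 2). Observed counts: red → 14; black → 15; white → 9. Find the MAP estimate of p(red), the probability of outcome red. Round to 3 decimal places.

MAP estimate of p(red) = 0.364

The posterior is Dirichlet(αᵢ + nᵢ) = Dirichlet(17, 19, 11).
For a Dirichlet(a₁,…,a_K) with all aᵢ > 1, the mode has j-th component (aⱼ − 1)/(Σaᵢ − K).
Here Σaᵢ = 47 and K = 3, so p(red) = (17 − 1)/(47 − 3) = 16/44 ≈ 0.364.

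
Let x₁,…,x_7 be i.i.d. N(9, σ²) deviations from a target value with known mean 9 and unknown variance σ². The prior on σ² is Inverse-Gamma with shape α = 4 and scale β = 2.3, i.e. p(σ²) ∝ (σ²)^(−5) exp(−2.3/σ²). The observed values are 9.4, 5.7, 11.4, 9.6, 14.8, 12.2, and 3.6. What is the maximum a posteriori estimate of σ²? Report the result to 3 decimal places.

Sum of squared deviations about the known mean: SS = (9.4−9)² + (5.7−9)² + (11.4−9)² + (9.6−9)² + (14.8−9)² + (12.2−9)² + (3.6−9)² = 90.21.
The Normal likelihood contributes (σ²)^(−n/2) exp(−SS/(2σ²)), so the posterior is Inverse-Gamma(α + n/2, β + SS/2) = Inverse-Gamma(7.5, 47.405).
The mode of Inverse-Gamma(a, b) is b/(a+1) = 47.405/8.5 ≈ 5.577.

σ̂²_MAP = 5.577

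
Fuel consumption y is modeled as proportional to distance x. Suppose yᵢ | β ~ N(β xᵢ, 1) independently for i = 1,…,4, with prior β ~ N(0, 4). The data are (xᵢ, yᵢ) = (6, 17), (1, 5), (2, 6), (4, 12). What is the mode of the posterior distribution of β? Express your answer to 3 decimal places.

log p(β | y) = −Σ(yᵢ − βxᵢ)²/(2·1) − β²/(2·4) + const.
Setting the derivative to zero: Σxᵢ(yᵢ − βxᵢ)/1 − β/4 = 0, so β = Σxᵢyᵢ / (Σxᵢ² + σ²/τ²).
Σxᵢyᵢ = 6·17 + 1·5 + 2·6 + 4·12 = 167; Σxᵢ² = 57; σ²/τ² = 0.25.
β̂_MAP = 167 / (57 + 0.25) = 167/57.25 ≈ 2.917.

β̂_MAP = 2.917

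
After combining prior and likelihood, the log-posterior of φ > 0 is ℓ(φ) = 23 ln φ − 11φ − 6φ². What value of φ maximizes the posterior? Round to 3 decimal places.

ℓ'(φ) = 23/φ − 11 − 12φ. Setting this to zero and multiplying by φ: 12φ² + 11φ − 23 = 0.
φ = (−11 + √(11² + 4·12·23)) / (2·12) = (−11 + √1225) / 24 = (−11 + 35)/24 = 1.
ℓ''(φ) = −23/φ² − 12 < 0, confirming a maximum.

φ̂_MAP = 1.000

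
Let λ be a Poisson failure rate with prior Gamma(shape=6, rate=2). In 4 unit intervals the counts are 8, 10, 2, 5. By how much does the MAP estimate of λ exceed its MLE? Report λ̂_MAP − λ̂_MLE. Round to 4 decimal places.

Σxᵢ = 25. Posterior is Gamma(31, 6); MAP = (31−1)/6 = 30/6 ≈ 5.00000.
MLE = x̄ = 25/4 ≈ 6.25000.
Difference = 30/6 − 25/4 = -5/4 ≈ -1.2500.

MAP − MLE = -1.2500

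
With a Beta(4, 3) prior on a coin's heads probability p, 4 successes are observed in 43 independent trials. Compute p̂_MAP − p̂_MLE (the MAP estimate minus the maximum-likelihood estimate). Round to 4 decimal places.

MAP − MLE = 0.0528

Posterior is Beta(8, 42); MAP = (8−1)/(50−2) = 7/48 ≈ 0.14583.
MLE ignores the prior: p̂_MLE = k/n = 4/43 ≈ 0.09302.
Difference = 7/48 − 4/43 = 109/2064 ≈ 0.0528.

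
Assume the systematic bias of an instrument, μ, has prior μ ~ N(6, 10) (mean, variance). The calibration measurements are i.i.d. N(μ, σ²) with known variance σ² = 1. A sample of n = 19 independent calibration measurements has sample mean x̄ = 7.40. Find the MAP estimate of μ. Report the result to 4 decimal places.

n = 19, x̄ = 7.40.
For a Normal prior and Normal likelihood with known variance, the posterior is Normal; its mode equals its mean, the precision-weighted average.
Prior precision 1/σ₀² = 1/10 = 0.1; data precision n/σ² = 19/1 = 19.
μ̂ = (0.1·6 + 19·7.4) / (0.1 + 19) = 141.2/19.1 = 1412/191 ≈ 7.3927.

μ̂_MAP = 7.3927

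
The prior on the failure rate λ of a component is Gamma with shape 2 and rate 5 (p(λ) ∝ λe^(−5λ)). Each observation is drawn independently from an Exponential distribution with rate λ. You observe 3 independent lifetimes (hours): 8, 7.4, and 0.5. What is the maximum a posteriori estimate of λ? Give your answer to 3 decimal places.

λ̂_MAP = 0.191

The Exponential(rate=λ) likelihood is ∝ λ^n e^(−λΣtᵢ). Here n = 3 and Σtᵢ = 8 + 7.4 + 0.5 = 15.9.
Posterior ∝ λe^(−5λ) · λ^3e^(−15.9λ) = λ^4e^(−20.9λ), i.e. Gamma(5, 20.9).
Mode = (a−1)/b = 4/20.9 ≈ 0.191.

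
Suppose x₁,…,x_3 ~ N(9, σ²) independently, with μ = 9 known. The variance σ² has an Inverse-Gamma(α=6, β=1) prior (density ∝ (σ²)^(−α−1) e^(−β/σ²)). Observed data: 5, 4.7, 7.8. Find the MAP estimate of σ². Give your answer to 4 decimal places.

σ̂²_MAP = 2.2312

Sum of squared deviations about the known mean: SS = (5−9)² + (4.7−9)² + (7.8−9)² = 35.93.
The Normal likelihood contributes (σ²)^(−n/2) exp(−SS/(2σ²)), so the posterior is Inverse-Gamma(α + n/2, β + SS/2) = Inverse-Gamma(7.5, 18.965).
The mode of Inverse-Gamma(a, b) is b/(a+1) = 18.965/8.5 ≈ 2.2312.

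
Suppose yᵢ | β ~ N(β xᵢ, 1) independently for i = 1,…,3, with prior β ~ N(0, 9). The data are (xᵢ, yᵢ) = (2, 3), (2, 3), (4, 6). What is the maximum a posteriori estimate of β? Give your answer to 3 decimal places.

log p(β | y) = −Σ(yᵢ − βxᵢ)²/(2·1) − β²/(2·9) + const.
Setting the derivative to zero: Σxᵢ(yᵢ − βxᵢ)/1 − β/9 = 0, so β = Σxᵢyᵢ / (Σxᵢ² + σ²/τ²).
Σxᵢyᵢ = 2·3 + 2·3 + 4·6 = 36; Σxᵢ² = 24; σ²/τ² = 1/9.
β̂_MAP = 36 / (24 + 1/9) = 36/(217/9) = 324/217 ≈ 1.493.

β̂_MAP = 1.493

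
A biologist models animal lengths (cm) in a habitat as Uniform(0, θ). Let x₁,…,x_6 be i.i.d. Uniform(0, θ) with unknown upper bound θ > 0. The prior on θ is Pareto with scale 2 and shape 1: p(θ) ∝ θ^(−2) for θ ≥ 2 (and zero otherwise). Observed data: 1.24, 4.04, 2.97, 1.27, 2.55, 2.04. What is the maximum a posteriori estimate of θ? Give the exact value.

The Uniform(0, θ) likelihood is θ^(−n) for θ ≥ max(xᵢ), zero otherwise. Here max(xᵢ) = 4.04.
Posterior ∝ θ^(−2) · θ^(−6) = θ^(−8) on θ ≥ max(2, 4.04) = 4.04.
This density is strictly decreasing in θ, so the posterior mode lies at the lower boundary of the support.

θ̂_MAP = 4.04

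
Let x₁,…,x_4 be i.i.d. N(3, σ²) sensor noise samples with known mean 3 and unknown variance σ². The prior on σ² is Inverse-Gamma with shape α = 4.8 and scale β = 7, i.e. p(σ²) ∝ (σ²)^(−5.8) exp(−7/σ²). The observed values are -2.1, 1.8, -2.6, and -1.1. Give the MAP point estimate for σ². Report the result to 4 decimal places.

Sum of squared deviations about the known mean: SS = (-2.1−3)² + (1.8−3)² + (-2.6−3)² + (-1.1−3)² = 75.62.
The Normal likelihood contributes (σ²)^(−n/2) exp(−SS/(2σ²)), so the posterior is Inverse-Gamma(α + n/2, β + SS/2) = Inverse-Gamma(6.8, 44.81).
The mode of Inverse-Gamma(a, b) is b/(a+1) = 44.81/7.8 ≈ 5.7449.

σ̂²_MAP = 5.7449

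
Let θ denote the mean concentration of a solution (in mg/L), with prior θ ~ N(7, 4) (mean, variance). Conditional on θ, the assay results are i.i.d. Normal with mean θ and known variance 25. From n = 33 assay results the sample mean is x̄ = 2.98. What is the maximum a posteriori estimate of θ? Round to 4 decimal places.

n = 33, x̄ = 2.98.
For a Normal prior and Normal likelihood with known variance, the posterior is Normal; its mode equals its mean, the precision-weighted average.
Prior precision 1/σ₀² = 1/4 = 0.25; data precision n/σ² = 33/25 = 1.32.
θ̂ = (0.25·7 + 1.32·2.98) / (0.25 + 1.32) = 5.6836/1.57 = 14209/3925 ≈ 3.6201.

θ̂_MAP = 3.6201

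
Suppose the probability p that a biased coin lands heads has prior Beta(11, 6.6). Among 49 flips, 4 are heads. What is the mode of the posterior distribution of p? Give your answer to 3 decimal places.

p̂_MAP = 0.217

Prior: Beta(11, 6.6).
Data: 4 successes in 49 trials. The binomial likelihood contributes p^4(1−p)^45, so the posterior is Beta(11+4, 6.6+45) = Beta(15, 51.6).
For Beta(a, b) with a, b > 1 the mode is (a−1)/(a+b−2) = 14/64.6 ≈ 0.217.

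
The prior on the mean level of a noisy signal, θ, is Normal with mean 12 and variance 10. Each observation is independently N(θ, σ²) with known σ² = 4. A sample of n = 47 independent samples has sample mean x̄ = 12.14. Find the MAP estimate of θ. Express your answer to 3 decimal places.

n = 47, x̄ = 12.14.
For a Normal prior and Normal likelihood with known variance, the posterior is Normal; its mode equals its mean, the precision-weighted average.
Prior precision 1/σ₀² = 1/10 = 0.1; data precision n/σ² = 47/4 = 11.75.
θ̂ = (0.1·12 + 11.75·12.14) / (0.1 + 11.75) = 143.845/11.85 = 28769/2370 ≈ 12.139.

θ̂_MAP = 12.139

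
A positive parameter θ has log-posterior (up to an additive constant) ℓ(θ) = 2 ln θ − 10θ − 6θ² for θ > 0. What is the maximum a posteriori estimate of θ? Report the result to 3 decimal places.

ℓ'(θ) = 2/θ − 10 − 12θ. Setting this to zero and multiplying by θ: 12θ² + 10θ − 2 = 0.
θ = (−10 + √(10² + 4·12·2)) / (2·12) = (−10 + √196) / 24 = (−10 + 14)/24 = 1/6.
ℓ''(θ) = −2/θ² − 12 < 0, confirming a maximum.

θ̂_MAP = 0.167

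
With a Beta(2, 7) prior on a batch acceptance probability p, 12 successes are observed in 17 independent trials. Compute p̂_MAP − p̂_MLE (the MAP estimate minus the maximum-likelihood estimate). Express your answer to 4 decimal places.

Posterior is Beta(14, 12); MAP = (14−1)/(26−2) = 13/24 ≈ 0.54167.
MLE ignores the prior: p̂_MLE = k/n = 12/17 ≈ 0.70588.
Difference = 13/24 − 12/17 = -67/408 ≈ -0.1642.

MAP − MLE = -0.1642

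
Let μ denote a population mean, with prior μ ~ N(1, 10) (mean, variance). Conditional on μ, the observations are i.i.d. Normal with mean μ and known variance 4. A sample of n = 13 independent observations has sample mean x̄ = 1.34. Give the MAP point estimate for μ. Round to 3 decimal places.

μ̂_MAP = 1.330

n = 13, x̄ = 1.34.
For a Normal prior and Normal likelihood with known variance, the posterior is Normal; its mode equals its mean, the precision-weighted average.
Prior precision 1/σ₀² = 1/10 = 0.1; data precision n/σ² = 13/4 = 3.25.
μ̂ = (0.1·1 + 3.25·1.34) / (0.1 + 3.25) = 4.455/3.35 = 891/670 ≈ 1.330.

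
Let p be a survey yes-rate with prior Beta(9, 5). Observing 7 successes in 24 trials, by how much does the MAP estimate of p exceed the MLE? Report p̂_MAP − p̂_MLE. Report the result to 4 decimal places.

Posterior is Beta(16, 22); MAP = (16−1)/(38−2) = 15/36 ≈ 0.41667.
MLE ignores the prior: p̂_MLE = k/n = 7/24 ≈ 0.29167.
Difference = 15/36 − 7/24 = 1/8 ≈ 0.1250.

MAP − MLE = 0.1250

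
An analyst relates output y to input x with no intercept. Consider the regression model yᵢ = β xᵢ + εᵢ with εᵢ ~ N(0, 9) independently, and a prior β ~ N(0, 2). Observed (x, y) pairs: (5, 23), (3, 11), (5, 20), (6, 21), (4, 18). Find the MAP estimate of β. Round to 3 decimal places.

β̂_MAP = 3.861

log p(β | y) = −Σ(yᵢ − βxᵢ)²/(2·9) − β²/(2·2) + const.
Setting the derivative to zero: Σxᵢ(yᵢ − βxᵢ)/9 − β/2 = 0, so β = Σxᵢyᵢ / (Σxᵢ² + σ²/τ²).
Σxᵢyᵢ = 5·23 + 3·11 + 5·20 + 6·21 + 4·18 = 446; Σxᵢ² = 111; σ²/τ² = 4.5.
β̂_MAP = 446 / (111 + 4.5) = 446/115.5 ≈ 3.861.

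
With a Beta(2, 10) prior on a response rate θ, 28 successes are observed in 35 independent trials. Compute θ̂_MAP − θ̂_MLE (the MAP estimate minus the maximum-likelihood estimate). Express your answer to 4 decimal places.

Posterior is Beta(30, 17); MAP = (30−1)/(47−2) = 29/45 ≈ 0.64444.
MLE ignores the prior: θ̂_MLE = k/n = 28/35 ≈ 0.80000.
Difference = 29/45 − 28/35 = -7/45 ≈ -0.1556.

MAP − MLE = -0.1556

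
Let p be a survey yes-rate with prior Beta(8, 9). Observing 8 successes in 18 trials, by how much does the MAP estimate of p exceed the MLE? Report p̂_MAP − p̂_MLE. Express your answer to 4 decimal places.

MAP − MLE = 0.0101

Posterior is Beta(16, 19); MAP = (16−1)/(35−2) = 15/33 ≈ 0.45455.
MLE ignores the prior: p̂_MLE = k/n = 8/18 ≈ 0.44444.
Difference = 15/33 − 8/18 = 1/99 ≈ 0.0101.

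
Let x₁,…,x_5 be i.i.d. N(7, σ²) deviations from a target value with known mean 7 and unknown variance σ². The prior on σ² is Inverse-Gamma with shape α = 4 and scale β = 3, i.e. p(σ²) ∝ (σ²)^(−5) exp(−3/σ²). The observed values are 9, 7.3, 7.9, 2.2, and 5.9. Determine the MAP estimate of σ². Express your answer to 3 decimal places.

σ̂²_MAP = 2.343

Sum of squared deviations about the known mean: SS = (9−7)² + (7.3−7)² + (7.9−7)² + (2.2−7)² + (5.9−7)² = 29.15.
The Normal likelihood contributes (σ²)^(−n/2) exp(−SS/(2σ²)), so the posterior is Inverse-Gamma(α + n/2, β + SS/2) = Inverse-Gamma(6.5, 17.575).
The mode of Inverse-Gamma(a, b) is b/(a+1) = 17.575/7.5 ≈ 2.343.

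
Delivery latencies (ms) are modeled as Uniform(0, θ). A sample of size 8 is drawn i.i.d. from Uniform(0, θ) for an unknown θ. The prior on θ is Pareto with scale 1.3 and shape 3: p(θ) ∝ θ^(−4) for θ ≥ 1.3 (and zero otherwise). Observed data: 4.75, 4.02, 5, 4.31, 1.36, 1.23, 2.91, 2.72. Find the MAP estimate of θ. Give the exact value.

θ̂_MAP = 5

The Uniform(0, θ) likelihood is θ^(−n) for θ ≥ max(xᵢ), zero otherwise. Here max(xᵢ) = 5.
Posterior ∝ θ^(−4) · θ^(−8) = θ^(−12) on θ ≥ max(1.3, 5) = 5.
This density is strictly decreasing in θ, so the posterior mode lies at the lower boundary of the support.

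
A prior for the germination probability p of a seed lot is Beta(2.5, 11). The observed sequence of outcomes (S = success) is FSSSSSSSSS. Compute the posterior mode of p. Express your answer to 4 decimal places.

p̂_MAP = 0.4884

Prior: Beta(2.5, 11).
Data: 9 successes in 10 trials (from the sequence). The binomial likelihood contributes p^9(1−p)^1, so the posterior is Beta(2.5+9, 11+1) = Beta(11.5, 12).
For Beta(a, b) with a, b > 1 the mode is (a−1)/(a+b−2) = 10.5/21.5 ≈ 0.4884.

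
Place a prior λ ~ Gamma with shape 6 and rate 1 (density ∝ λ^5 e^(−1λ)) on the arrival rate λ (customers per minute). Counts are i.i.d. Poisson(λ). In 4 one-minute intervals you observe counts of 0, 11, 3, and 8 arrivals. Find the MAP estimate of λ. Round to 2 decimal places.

λ̂_MAP = 5.40

Σxᵢ = 0+11+3+8 = 22, with n = 4.
Posterior ∝ λ^5e^(−1λ) · λ^22e^(−4λ) = λ^27e^(−5λ), i.e. Gamma(shape=28, rate=5).
The mode of a Gamma(a, b) with a ≥ 1 (shape–rate) is (a−1)/b = 27/5 ≈ 5.40.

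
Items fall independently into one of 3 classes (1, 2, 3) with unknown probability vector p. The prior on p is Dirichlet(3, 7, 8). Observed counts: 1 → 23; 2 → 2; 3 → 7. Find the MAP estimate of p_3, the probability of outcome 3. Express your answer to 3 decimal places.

The posterior is Dirichlet(αᵢ + nᵢ) = Dirichlet(26, 9, 15).
For a Dirichlet(a₁,…,a_K) with all aᵢ > 1, the mode has j-th component (aⱼ − 1)/(Σaᵢ − K).
Here Σaᵢ = 50 and K = 3, so p_3 = (15 − 1)/(50 − 3) = 14/47 ≈ 0.298.

MAP estimate: 0.298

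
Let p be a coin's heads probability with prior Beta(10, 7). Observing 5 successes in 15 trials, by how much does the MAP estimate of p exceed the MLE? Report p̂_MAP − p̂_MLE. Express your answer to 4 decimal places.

MAP − MLE = 0.1333

Posterior is Beta(15, 17); MAP = (15−1)/(32−2) = 14/30 ≈ 0.46667.
MLE ignores the prior: p̂_MLE = k/n = 5/15 ≈ 0.33333.
Difference = 14/30 − 5/15 = 2/15 ≈ 0.1333.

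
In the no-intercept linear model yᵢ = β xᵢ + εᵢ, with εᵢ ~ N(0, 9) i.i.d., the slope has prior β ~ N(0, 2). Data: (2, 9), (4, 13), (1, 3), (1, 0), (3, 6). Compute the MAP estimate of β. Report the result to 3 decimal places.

log p(β | y) = −Σ(yᵢ − βxᵢ)²/(2·9) − β²/(2·2) + const.
Setting the derivative to zero: Σxᵢ(yᵢ − βxᵢ)/9 − β/2 = 0, so β = Σxᵢyᵢ / (Σxᵢ² + σ²/τ²).
Σxᵢyᵢ = 2·9 + 4·13 + 1·3 + 1·0 + 3·6 = 91; Σxᵢ² = 31; σ²/τ² = 4.5.
β̂_MAP = 91 / (31 + 4.5) = 91/35.5 ≈ 2.563.

β̂_MAP = 2.563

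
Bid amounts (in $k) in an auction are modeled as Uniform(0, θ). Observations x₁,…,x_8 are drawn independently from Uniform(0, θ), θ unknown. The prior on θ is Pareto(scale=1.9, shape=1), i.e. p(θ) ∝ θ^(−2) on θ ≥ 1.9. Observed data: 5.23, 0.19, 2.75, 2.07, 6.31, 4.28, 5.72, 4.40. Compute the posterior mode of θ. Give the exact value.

θ̂_MAP = 6.31

The Uniform(0, θ) likelihood is θ^(−n) for θ ≥ max(xᵢ), zero otherwise. Here max(xᵢ) = 6.31.
Posterior ∝ θ^(−2) · θ^(−8) = θ^(−10) on θ ≥ max(1.9, 6.31) = 6.31.
This density is strictly decreasing in θ, so the posterior mode lies at the lower boundary of the support.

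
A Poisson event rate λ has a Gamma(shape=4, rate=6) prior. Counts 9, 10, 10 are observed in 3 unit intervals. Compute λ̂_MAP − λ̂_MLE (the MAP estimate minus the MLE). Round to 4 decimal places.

MAP − MLE = -6.1111

Σxᵢ = 29. Posterior is Gamma(33, 9); MAP = (33−1)/9 = 32/9 ≈ 3.55556.
MLE = x̄ = 29/3 ≈ 9.66667.
Difference = 32/9 − 29/3 = -55/9 ≈ -6.1111.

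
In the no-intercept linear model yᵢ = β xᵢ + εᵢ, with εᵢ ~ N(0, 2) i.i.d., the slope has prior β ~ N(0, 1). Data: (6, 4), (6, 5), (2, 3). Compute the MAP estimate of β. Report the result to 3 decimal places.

log p(β | y) = −Σ(yᵢ − βxᵢ)²/(2·2) − β²/(2·1) + const.
Setting the derivative to zero: Σxᵢ(yᵢ − βxᵢ)/2 − β/1 = 0, so β = Σxᵢyᵢ / (Σxᵢ² + σ²/τ²).
Σxᵢyᵢ = 6·4 + 6·5 + 2·3 = 60; Σxᵢ² = 76; σ²/τ² = 2.
β̂_MAP = 60 / (76 + 2) = 60/78 ≈ 0.769.

β̂_MAP = 0.769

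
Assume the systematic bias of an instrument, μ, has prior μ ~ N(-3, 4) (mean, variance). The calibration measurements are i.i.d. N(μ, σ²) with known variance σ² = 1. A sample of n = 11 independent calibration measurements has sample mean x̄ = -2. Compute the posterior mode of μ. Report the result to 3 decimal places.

n = 11, x̄ = -2.
For a Normal prior and Normal likelihood with known variance, the posterior is Normal; its mode equals its mean, the precision-weighted average.
Prior precision 1/σ₀² = 1/4 = 0.25; data precision n/σ² = 11/1 = 11.
μ̂ = (0.25·(-3) + 11·(-2)) / (0.25 + 11) = (-22.75)/11.25 = -91/45 ≈ -2.022.

μ̂_MAP = -2.022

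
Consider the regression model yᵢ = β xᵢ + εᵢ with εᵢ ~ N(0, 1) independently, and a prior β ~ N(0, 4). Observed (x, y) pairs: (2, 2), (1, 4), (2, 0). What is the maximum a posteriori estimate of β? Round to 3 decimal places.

log p(β | y) = −Σ(yᵢ − βxᵢ)²/(2·1) − β²/(2·4) + const.
Setting the derivative to zero: Σxᵢ(yᵢ − βxᵢ)/1 − β/4 = 0, so β = Σxᵢyᵢ / (Σxᵢ² + σ²/τ²).
Σxᵢyᵢ = 2·2 + 1·4 + 2·0 = 8; Σxᵢ² = 9; σ²/τ² = 0.25.
β̂_MAP = 8 / (9 + 0.25) = 8/9.25 ≈ 0.865.

β̂_MAP = 0.865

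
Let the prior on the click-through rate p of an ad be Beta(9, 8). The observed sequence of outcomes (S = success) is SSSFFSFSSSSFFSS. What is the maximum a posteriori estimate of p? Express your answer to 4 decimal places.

Prior: Beta(9, 8).
Data: 10 successes in 15 trials (from the sequence). The binomial likelihood contributes p^10(1−p)^5, so the posterior is Beta(9+10, 8+5) = Beta(19, 13).
For Beta(a, b) with a, b > 1 the mode is (a−1)/(a+b−2) = 18/30 ≈ 0.6000.

p̂_MAP = 0.6000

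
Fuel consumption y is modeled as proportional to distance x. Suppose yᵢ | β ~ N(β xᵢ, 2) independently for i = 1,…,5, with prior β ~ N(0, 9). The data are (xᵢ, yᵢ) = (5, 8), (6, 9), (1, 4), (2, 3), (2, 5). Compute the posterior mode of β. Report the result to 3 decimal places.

log p(β | y) = −Σ(yᵢ − βxᵢ)²/(2·2) − β²/(2·9) + const.
Setting the derivative to zero: Σxᵢ(yᵢ − βxᵢ)/2 − β/9 = 0, so β = Σxᵢyᵢ / (Σxᵢ² + σ²/τ²).
Σxᵢyᵢ = 5·8 + 6·9 + 1·4 + 2·3 + 2·5 = 114; Σxᵢ² = 70; σ²/τ² = 2/9.
β̂_MAP = 114 / (70 + 2/9) = 114/(632/9) = 513/316 ≈ 1.623.

β̂_MAP = 1.623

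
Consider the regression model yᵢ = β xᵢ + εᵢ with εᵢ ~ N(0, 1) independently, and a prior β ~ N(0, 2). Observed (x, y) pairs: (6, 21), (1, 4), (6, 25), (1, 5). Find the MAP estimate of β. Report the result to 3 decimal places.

log p(β | y) = −Σ(yᵢ − βxᵢ)²/(2·1) − β²/(2·2) + const.
Setting the derivative to zero: Σxᵢ(yᵢ − βxᵢ)/1 − β/2 = 0, so β = Σxᵢyᵢ / (Σxᵢ² + σ²/τ²).
Σxᵢyᵢ = 6·21 + 1·4 + 6·25 + 1·5 = 285; Σxᵢ² = 74; σ²/τ² = 0.5.
β̂_MAP = 285 / (74 + 0.5) = 285/74.5 ≈ 3.826.

β̂_MAP = 3.826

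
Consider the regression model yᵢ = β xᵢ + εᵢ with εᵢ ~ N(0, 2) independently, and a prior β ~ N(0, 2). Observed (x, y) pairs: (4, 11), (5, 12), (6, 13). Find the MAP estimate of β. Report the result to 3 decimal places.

β̂_MAP = 2.333

log p(β | y) = −Σ(yᵢ − βxᵢ)²/(2·2) − β²/(2·2) + const.
Setting the derivative to zero: Σxᵢ(yᵢ − βxᵢ)/2 − β/2 = 0, so β = Σxᵢyᵢ / (Σxᵢ² + σ²/τ²).
Σxᵢyᵢ = 4·11 + 5·12 + 6·13 = 182; Σxᵢ² = 77; σ²/τ² = 1.
β̂_MAP = 182 / (77 + 1) = 182/78 ≈ 2.333.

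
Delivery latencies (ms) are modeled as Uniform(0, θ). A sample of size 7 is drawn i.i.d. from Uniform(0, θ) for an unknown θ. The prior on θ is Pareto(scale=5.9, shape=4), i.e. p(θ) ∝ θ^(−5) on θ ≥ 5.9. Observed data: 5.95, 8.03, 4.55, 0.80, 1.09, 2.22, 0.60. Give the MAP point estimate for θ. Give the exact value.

θ̂_MAP = 8.03

The Uniform(0, θ) likelihood is θ^(−n) for θ ≥ max(xᵢ), zero otherwise. Here max(xᵢ) = 8.03.
Posterior ∝ θ^(−5) · θ^(−7) = θ^(−12) on θ ≥ max(5.9, 8.03) = 8.03.
This density is strictly decreasing in θ, so the posterior mode lies at the lower boundary of the support.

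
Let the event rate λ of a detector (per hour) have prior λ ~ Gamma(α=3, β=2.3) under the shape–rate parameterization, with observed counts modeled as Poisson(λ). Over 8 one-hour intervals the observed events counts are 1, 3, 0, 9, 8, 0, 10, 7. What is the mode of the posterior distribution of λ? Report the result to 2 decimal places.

λ̂_MAP = 3.88

Σxᵢ = 1+3+0+9+8+0+10+7 = 38, with n = 8.
Posterior ∝ λ^2e^(−2.3λ) · λ^38e^(−8λ) = λ^40e^(−10.3λ), i.e. Gamma(shape=41, rate=10.3).
The mode of a Gamma(a, b) with a ≥ 1 (shape–rate) is (a−1)/b = 40/10.3 ≈ 3.88.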